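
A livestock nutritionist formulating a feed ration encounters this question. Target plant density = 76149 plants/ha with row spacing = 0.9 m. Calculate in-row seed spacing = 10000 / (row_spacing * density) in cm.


spacing = 10000 / (row_sp * density)
        = 10000 / (0.9 * 76149)
        = 10000 / 68534.10
        = 0.14591 m = 14.59 cm


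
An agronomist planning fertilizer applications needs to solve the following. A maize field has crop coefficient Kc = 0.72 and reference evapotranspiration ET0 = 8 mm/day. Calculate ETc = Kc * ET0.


ETc = Kc * ET0
    = 0.72 * 8
    = 5.76 mm/day


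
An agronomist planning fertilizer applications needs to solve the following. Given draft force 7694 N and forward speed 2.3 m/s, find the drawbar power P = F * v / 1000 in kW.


P = F * v / 1000
  = 7694 * 2.3 / 1000
  = 17696.20 / 1000
  = 17.70 kW


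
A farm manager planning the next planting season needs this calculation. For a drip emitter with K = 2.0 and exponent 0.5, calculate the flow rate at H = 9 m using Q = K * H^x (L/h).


Q = K * H^x
  = 2.0 * 9^0.5
  = 2.0 * 3
  = 6 L/h


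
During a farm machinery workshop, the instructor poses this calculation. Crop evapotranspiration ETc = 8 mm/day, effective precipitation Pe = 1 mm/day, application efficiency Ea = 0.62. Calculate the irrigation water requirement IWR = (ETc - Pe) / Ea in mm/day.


IWR = (ETc - Pe) / Ea
    = (8 - 1) / 0.62
    = 7 / 0.62
    = 11.29 mm/day


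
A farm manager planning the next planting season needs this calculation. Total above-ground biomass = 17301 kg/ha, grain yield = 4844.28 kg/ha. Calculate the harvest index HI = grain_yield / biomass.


HI = grain_yield / biomass
   = 4844.28 / 17301
   = 0.28


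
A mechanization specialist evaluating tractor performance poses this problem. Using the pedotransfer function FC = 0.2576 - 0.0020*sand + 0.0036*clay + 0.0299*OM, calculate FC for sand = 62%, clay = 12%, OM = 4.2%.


FC = 0.2576 - 0.0020*62 + 0.0036*12 + 0.0299*4.2
   = 0.2576 - 0.1240 + 0.0432 + 0.1256
   = 0.3024


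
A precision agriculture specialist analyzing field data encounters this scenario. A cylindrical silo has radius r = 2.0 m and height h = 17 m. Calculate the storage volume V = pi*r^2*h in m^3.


V = pi * r^2 * h
  = pi * 2.0^2 * 17
  = pi * 4 * 17
  = 213.63 m^3


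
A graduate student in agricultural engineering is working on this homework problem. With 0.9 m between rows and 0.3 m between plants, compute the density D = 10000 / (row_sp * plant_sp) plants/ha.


D = 10000 / (row_sp * plant_sp)
  = 10000 / (0.9 * 0.3)
  = 10000 / 0.2700
  = 37037.04 plants/ha


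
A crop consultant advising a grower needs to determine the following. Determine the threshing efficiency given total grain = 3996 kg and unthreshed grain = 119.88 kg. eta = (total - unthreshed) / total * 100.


eta = (total - unthreshed) / total * 100
    = (3996 - 119.88) / 3996 * 100
    = 3876.12 / 3996 * 100
    = 97%


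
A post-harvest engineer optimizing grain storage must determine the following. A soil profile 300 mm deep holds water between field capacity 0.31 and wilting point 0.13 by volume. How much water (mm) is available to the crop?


AW = (FC - WP) * D
   = (0.31 - 0.13) * 300
   = 0.18 * 300
   = 54 mm


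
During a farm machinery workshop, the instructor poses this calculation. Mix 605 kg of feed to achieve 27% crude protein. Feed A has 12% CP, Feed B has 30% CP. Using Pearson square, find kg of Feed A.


parts_A = CP_b - target = 30 - 27 = 3
parts_B = target - CP_a = 27 - 12 = 15
total_parts = 3 + 15 = 18
Feed A = 605 * 3 / 18 = 100.83 kg
Feed B = 605 * 15 / 18 = 504.17 kg

100.83 kg


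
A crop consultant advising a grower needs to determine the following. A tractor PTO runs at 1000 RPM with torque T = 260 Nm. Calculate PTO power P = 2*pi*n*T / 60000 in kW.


P = 2*pi*n*T / 60000
  = 2*pi * 1000 * 260 / 60000
  = 1633628.18 / 60000
  = 27.23 kW


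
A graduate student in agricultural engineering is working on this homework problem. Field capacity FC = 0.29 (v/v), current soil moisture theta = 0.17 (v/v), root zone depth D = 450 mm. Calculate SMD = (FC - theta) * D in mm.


SMD = (FC - theta) * D
    = (0.29 - 0.17) * 450
    = 0.120 * 450
    = 54 mm


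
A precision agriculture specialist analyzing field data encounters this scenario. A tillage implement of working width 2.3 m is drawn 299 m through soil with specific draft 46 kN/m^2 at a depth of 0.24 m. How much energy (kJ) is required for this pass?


E = k * d * w * L
  = 46 * 0.24 * 2.3 * 299
  = 7592.21 kJ


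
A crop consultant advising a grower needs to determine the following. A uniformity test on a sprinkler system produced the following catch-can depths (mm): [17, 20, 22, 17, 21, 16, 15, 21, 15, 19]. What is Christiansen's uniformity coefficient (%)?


xbar = 183 / 10 = 18.300
sum|xi - xbar| = 23
CU = 100 * (1 - 23 / (10 * 18.300))
   = 100 * (1 - 0.1257)
   = 87.43%


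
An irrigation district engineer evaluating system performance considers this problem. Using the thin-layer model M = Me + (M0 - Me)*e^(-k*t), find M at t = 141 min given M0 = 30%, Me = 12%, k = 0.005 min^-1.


M = Me + (M0 - Me) * e^(-k*t)
  = 12 + (30 - 12) * e^(-0.005*141)
  = 12 + 18 * e^(-0.705)
  = 12 + 18 * 0.49411
  = 12 + 8.8940
  = 20.89%


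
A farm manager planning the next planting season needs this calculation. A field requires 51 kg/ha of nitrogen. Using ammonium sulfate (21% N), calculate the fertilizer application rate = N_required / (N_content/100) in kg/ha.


Rate = N_required / (N_content / 100)
     = 51 / (21 / 100)
     = 51 / 0.21
     = 242.86 kg/ha


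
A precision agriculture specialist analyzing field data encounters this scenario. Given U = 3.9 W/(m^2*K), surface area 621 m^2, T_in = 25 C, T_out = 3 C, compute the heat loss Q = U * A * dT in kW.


dT = 25 - (3) = 22 K
Q = U * A * dT
  = 3.9 * 621 * 22
  = 53281.80 W = 53.28 kW


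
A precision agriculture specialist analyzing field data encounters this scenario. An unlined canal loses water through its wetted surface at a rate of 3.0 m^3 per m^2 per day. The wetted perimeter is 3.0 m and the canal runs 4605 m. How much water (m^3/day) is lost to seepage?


S = C * P * L
  = 3.0 * 3.0 * 4605
  = 41445 m^3/day


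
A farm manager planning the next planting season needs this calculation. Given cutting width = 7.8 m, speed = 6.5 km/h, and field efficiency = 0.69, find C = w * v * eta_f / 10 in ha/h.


C = w * v * eta_f / 10
  = 7.8 * 6.5 * 0.69 / 10
  = 34.98 / 10
  = 3.50 ha/h


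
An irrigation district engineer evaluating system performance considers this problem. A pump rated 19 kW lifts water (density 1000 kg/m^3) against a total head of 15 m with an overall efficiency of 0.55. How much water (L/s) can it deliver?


Q = (P * 1000 * eta) / (rho * g * H)
  = (19 * 1000 * 0.55) / (1000 * 9.81 * 15)
  = 10450 / 147150
  = 0.07102 m^3/s = 71.02 L/s


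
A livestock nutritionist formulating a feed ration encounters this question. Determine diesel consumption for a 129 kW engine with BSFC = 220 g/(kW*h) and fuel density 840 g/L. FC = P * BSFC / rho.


FC = P * BSFC / rho_fuel
   = 129 * 220 / 840
   = 28380 / 840
   = 33.79 L/h


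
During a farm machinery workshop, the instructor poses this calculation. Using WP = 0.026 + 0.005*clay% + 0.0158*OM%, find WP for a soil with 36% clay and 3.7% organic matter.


WP = 0.026 + 0.005*36 + 0.0158*3.7
   = 0.026 + 0.1800 + 0.0585
   = 0.2645


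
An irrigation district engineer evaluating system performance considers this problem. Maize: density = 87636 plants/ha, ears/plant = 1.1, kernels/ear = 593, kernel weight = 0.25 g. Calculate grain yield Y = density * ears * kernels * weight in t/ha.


Y = density * ears * kernels * kw
  = 87636 * 1.1 * 593 * 0.25 g/ha
  = 14291240.70 g/ha
  = 14291.24 kg/ha = 14.29 t/ha


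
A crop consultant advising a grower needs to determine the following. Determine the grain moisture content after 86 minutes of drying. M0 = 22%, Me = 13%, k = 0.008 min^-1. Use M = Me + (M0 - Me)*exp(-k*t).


M = Me + (M0 - Me) * e^(-k*t)
  = 13 + (22 - 13) * e^(-0.008*86)
  = 13 + 9 * e^(-0.688)
  = 13 + 9 * 0.50258
  = 13 + 4.5232
  = 17.52%


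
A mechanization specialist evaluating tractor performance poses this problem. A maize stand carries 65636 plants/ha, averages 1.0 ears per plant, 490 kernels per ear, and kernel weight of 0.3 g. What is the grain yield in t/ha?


Y = density * ears * kernels * kw
  = 65636 * 1.0 * 490 * 0.3 g/ha
  = 9648492 g/ha
  = 9648.49 kg/ha = 9.65 t/ha


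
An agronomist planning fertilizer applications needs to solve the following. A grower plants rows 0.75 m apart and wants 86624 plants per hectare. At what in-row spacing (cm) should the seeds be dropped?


spacing = 10000 / (row_sp * density)
        = 10000 / (0.75 * 86624)
        = 10000 / 64968
        = 0.15392 m = 15.39 cm


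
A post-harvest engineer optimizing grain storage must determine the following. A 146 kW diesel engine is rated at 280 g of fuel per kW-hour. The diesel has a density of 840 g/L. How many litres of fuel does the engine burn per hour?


FC = P * BSFC / rho_fuel
   = 146 * 280 / 840
   = 40880 / 840
   = 48.67 L/h


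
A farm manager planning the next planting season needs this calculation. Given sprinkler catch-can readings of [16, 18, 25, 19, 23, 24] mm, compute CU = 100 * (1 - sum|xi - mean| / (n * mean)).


xbar = 125 / 6 = 20.833
sum|xi - xbar| = 19
CU = 100 * (1 - 19 / (6 * 20.833))
   = 100 * (1 - 0.1520)
   = 84.80%


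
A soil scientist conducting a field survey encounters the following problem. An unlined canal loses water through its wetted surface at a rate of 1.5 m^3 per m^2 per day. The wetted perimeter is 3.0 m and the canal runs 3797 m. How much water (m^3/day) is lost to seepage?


S = C * P * L
  = 1.5 * 3.0 * 3797
  = 17086.50 m^3/day


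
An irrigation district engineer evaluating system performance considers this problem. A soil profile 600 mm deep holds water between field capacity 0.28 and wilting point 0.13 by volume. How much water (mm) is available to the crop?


AW = (FC - WP) * D
   = (0.28 - 0.13) * 600
   = 0.15 * 600
   = 90 mm


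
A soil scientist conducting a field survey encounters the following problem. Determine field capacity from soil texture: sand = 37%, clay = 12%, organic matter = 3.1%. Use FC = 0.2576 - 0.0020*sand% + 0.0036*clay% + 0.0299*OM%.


FC = 0.2576 - 0.0020*37 + 0.0036*12 + 0.0299*3.1
   = 0.2576 - 0.0740 + 0.0432 + 0.0927
   = 0.3195


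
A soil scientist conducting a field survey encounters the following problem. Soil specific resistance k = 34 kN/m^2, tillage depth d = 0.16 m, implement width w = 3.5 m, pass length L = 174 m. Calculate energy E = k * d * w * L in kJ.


E = k * d * w * L
  = 34 * 0.16 * 3.5 * 174
  = 3312.96 kJ


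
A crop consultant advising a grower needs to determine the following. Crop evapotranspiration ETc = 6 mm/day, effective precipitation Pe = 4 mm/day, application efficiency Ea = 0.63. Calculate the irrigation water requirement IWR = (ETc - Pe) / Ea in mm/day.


IWR = (ETc - Pe) / Ea
    = (6 - 4) / 0.63
    = 2 / 0.63
    = 3.17 mm/day


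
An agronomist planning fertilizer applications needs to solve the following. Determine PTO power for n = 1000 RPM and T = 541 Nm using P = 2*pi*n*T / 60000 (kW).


P = 2*pi*n*T / 60000
  = 2*pi * 1000 * 541 / 60000
  = 3399203.25 / 60000
  = 56.65 kW


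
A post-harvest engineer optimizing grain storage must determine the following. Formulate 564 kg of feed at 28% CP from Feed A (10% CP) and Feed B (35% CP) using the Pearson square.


parts_A = CP_b - target = 35 - 28 = 7
parts_B = target - CP_a = 28 - 10 = 18
total_parts = 7 + 18 = 25
Feed A = 564 * 7 / 25 = 157.92 kg
Feed B = 564 * 18 / 25 = 406.08 kg

157.92 kg


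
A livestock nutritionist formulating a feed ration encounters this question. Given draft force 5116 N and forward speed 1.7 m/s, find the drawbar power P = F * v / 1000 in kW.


P = F * v / 1000
  = 5116 * 1.7 / 1000
  = 8697.20 / 1000
  = 8.70 kW


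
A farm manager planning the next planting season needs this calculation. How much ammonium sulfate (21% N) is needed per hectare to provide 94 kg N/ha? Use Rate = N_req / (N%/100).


Rate = N_required / (N_content / 100)
     = 94 / (21 / 100)
     = 94 / 0.21
     = 447.62 kg/ha


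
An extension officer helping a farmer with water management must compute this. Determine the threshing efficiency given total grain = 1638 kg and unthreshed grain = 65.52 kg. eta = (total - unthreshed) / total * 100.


eta = (total - unthreshed) / total * 100
    = (1638 - 65.52) / 1638 * 100
    = 1572.48 / 1638 * 100
    = 96%


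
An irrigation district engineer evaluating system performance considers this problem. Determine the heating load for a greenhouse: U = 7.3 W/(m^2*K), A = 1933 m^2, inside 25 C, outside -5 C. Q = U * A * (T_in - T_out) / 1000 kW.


dT = 25 - (-5) = 30 K
Q = U * A * dT
  = 7.3 * 1933 * 30
  = 423327 W = 423.33 kW


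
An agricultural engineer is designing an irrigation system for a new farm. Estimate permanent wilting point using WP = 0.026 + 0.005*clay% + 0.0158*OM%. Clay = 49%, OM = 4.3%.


WP = 0.026 + 0.005*49 + 0.0158*4.3
   = 0.026 + 0.2450 + 0.0679
   = 0.3389


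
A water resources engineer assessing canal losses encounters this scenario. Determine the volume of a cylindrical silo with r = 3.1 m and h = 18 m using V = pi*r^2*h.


V = pi * r^2 * h
  = pi * 3.1^2 * 18
  = pi * 9.61 * 18
  = 543.43 m^3


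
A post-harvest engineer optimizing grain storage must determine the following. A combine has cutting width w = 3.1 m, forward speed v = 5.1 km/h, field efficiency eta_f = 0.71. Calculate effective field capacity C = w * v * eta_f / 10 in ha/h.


C = w * v * eta_f / 10
  = 3.1 * 5.1 * 0.71 / 10
  = 11.23 / 10
  = 1.12 ha/h


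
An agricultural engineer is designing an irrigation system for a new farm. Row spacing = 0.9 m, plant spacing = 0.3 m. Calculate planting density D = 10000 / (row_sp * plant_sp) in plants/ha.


D = 10000 / (row_sp * plant_sp)
  = 10000 / (0.9 * 0.3)
  = 10000 / 0.2700
  = 37037.04 plants/ha


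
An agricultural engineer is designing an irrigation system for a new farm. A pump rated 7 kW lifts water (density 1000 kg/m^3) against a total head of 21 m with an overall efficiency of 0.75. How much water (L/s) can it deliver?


Q = (P * 1000 * eta) / (rho * g * H)
  = (7 * 1000 * 0.75) / (1000 * 9.81 * 21)
  = 5250 / 206010
  = 0.02548 m^3/s = 25.48 L/s


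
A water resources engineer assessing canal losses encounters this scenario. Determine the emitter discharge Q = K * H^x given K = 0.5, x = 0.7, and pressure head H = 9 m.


Q = K * H^x
  = 0.5 * 9^0.7
  = 0.5 * 4.6555
  = 2.33 L/h


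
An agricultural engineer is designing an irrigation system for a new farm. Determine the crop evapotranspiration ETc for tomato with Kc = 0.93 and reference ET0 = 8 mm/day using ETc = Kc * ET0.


ETc = Kc * ET0
    = 0.93 * 8
    = 7.44 mm/day


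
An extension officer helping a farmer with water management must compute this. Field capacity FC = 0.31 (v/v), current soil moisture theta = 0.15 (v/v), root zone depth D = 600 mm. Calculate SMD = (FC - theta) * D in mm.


SMD = (FC - theta) * D
    = (0.31 - 0.15) * 600
    = 0.160 * 600
    = 96 mm


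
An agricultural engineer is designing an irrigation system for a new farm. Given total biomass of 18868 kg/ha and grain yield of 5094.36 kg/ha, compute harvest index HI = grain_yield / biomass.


HI = grain_yield / biomass
   = 5094.36 / 18868
   = 0.27


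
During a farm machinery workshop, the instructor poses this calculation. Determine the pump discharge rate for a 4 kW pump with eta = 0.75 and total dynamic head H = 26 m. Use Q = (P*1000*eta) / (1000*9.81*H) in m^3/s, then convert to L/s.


Q = (P * 1000 * eta) / (rho * g * H)
  = (4 * 1000 * 0.75) / (1000 * 9.81 * 26)
  = 3000 / 255060
  = 0.01176 m^3/s = 11.76 L/s


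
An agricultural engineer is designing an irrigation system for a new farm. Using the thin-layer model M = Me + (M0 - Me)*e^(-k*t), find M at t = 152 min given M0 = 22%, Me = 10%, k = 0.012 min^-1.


M = Me + (M0 - Me) * e^(-k*t)
  = 10 + (22 - 10) * e^(-0.012*152)
  = 10 + 12 * e^(-1.824)
  = 10 + 12 * 0.16138
  = 10 + 1.9365
  = 11.94%


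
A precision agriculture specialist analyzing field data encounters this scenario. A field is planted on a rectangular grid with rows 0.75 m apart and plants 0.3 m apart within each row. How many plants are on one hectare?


D = 10000 / (row_sp * plant_sp)
  = 10000 / (0.75 * 0.3)
  = 10000 / 0.2250
  = 44444.44 plants/ha


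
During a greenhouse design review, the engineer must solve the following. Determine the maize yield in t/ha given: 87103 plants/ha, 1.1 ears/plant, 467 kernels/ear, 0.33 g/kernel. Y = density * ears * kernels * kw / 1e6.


Y = density * ears * kernels * kw
  = 87103 * 1.1 * 467 * 0.33 g/ha
  = 14765787.66 g/ha
  = 14765.79 kg/ha = 14.77 t/ha


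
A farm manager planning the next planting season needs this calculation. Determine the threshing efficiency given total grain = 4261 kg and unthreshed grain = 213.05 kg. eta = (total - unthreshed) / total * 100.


eta = (total - unthreshed) / total * 100
    = (4261 - 213.05) / 4261 * 100
    = 4047.95 / 4261 * 100
    = 95%


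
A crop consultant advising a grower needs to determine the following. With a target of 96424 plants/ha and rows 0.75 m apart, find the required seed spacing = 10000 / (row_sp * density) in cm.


spacing = 10000 / (row_sp * density)
        = 10000 / (0.75 * 96424)
        = 10000 / 72318
        = 0.13828 m = 13.83 cm


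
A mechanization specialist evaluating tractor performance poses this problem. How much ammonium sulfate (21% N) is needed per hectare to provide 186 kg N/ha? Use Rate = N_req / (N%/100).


Rate = N_required / (N_content / 100)
     = 186 / (21 / 100)
     = 186 / 0.21
     = 885.71 kg/ha


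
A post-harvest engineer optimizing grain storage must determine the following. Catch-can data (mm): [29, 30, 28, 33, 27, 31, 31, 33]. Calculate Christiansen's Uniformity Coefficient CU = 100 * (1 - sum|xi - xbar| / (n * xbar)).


xbar = 242 / 8 = 30.250
sum|xi - xbar| = 14
CU = 100 * (1 - 14 / (8 * 30.250))
   = 100 * (1 - 0.0579)
   = 94.21%


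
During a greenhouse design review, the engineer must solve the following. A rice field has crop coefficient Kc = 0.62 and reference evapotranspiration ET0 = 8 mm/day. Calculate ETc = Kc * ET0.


ETc = Kc * ET0
    = 0.62 * 8
    = 4.96 mm/day


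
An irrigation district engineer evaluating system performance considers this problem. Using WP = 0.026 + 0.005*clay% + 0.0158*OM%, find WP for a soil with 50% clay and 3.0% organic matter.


WP = 0.026 + 0.005*50 + 0.0158*3.0
   = 0.026 + 0.2500 + 0.0474
   = 0.3234


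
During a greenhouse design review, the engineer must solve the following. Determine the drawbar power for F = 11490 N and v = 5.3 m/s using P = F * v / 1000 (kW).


P = F * v / 1000
  = 11490 * 5.3 / 1000
  = 60897 / 1000
  = 60.90 kW


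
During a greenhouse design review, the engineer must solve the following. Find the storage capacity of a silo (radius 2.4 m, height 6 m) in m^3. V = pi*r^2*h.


V = pi * r^2 * h
  = pi * 2.4^2 * 6
  = pi * 5.76 * 6
  = 108.57 m^3


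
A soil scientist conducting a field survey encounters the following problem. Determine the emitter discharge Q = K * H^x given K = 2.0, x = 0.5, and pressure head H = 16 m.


Q = K * H^x
  = 2.0 * 16^0.5
  = 2.0 * 4
  = 8 L/h


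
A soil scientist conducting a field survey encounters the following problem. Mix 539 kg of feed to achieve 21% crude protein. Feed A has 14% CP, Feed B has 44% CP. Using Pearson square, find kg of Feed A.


parts_A = CP_b - target = 44 - 21 = 23
parts_B = target - CP_a = 21 - 14 = 7
total_parts = 23 + 7 = 30
Feed A = 539 * 23 / 30 = 413.23 kg
Feed B = 539 * 7 / 30 = 125.77 kg

413.23 kg


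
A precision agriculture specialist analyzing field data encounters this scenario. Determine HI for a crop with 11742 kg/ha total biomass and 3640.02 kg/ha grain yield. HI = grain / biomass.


HI = grain_yield / biomass
   = 3640.02 / 11742
   = 0.31


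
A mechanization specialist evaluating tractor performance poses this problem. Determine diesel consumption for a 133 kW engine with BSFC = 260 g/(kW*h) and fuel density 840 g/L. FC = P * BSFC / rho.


FC = P * BSFC / rho_fuel
   = 133 * 260 / 840
   = 34580 / 840
   = 41.17 L/h


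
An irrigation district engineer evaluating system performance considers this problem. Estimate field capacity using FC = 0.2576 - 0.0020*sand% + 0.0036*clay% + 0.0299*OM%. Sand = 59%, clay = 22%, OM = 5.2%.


FC = 0.2576 - 0.0020*59 + 0.0036*22 + 0.0299*5.2
   = 0.2576 - 0.1180 + 0.0792 + 0.1555
   = 0.3743


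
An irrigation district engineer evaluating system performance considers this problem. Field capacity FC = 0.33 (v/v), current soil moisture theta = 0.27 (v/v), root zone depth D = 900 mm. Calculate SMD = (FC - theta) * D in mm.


SMD = (FC - theta) * D
    = (0.33 - 0.27) * 900
    = 0.060 * 900
    = 54 mm


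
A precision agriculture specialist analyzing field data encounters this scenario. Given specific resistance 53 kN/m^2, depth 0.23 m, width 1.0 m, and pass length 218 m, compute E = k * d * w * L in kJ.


E = k * d * w * L
  = 53 * 0.23 * 1.0 * 218
  = 2657.42 kJ


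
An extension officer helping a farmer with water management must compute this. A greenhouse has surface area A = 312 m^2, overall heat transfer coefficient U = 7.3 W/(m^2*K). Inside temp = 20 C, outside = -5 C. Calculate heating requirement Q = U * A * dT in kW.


dT = 20 - (-5) = 25 K
Q = U * A * dT
  = 7.3 * 312 * 25
  = 56940 W = 56.94 kW


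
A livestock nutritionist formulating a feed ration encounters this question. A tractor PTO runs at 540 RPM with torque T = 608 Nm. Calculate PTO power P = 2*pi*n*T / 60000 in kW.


P = 2*pi*n*T / 60000
  = 2*pi * 540 * 608 / 60000
  = 2062895.40 / 60000
  = 34.38 kW


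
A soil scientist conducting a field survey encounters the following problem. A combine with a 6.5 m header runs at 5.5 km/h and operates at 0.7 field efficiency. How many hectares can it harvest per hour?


C = w * v * eta_f / 10
  = 6.5 * 5.5 * 0.7 / 10
  = 25.03 / 10
  = 2.50 ha/h


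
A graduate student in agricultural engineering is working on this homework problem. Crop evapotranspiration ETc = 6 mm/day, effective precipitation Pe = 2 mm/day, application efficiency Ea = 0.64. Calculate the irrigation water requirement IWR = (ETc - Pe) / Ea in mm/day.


IWR = (ETc - Pe) / Ea
    = (6 - 2) / 0.64
    = 4 / 0.64
    = 6.25 mm/day


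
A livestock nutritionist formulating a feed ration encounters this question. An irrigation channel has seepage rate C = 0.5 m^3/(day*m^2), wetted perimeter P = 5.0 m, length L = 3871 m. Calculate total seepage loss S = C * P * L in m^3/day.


S = C * P * L
  = 0.5 * 5.0 * 3871
  = 9677.50 m^3/day


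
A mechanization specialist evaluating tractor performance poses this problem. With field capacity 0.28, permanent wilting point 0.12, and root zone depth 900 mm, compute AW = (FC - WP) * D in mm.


AW = (FC - WP) * D
   = (0.28 - 0.12) * 900
   = 0.16 * 900
   = 144 mm


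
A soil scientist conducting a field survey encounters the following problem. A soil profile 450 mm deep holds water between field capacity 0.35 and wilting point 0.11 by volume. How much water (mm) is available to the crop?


AW = (FC - WP) * D
   = (0.35 - 0.11) * 450
   = 0.24 * 450
   = 108 mm


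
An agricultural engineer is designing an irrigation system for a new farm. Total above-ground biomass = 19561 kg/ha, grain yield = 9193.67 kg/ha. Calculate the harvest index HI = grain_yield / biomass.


HI = grain_yield / biomass
   = 9193.67 / 19561
   = 0.47


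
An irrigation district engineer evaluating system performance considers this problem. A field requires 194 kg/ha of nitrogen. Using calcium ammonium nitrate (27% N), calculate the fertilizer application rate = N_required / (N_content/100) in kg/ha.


Rate = N_required / (N_content / 100)
     = 194 / (27 / 100)
     = 194 / 0.27
     = 718.52 kg/ha


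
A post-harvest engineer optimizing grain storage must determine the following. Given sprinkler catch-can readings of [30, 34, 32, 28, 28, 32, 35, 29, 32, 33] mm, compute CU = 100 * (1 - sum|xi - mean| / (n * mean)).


xbar = 313 / 10 = 31.300
sum|xi - xbar| = 20.400
CU = 100 * (1 - 20.400 / (10 * 31.300))
   = 100 * (1 - 0.0652)
   = 93.48%


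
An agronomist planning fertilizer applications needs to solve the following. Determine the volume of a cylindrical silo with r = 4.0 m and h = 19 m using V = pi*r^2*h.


V = pi * r^2 * h
  = pi * 4.0^2 * 19
  = pi * 16 * 19
  = 955.04 m^3


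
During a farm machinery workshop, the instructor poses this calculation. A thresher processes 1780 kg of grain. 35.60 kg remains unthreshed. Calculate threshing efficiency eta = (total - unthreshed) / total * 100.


eta = (total - unthreshed) / total * 100
    = (1780 - 35.60) / 1780 * 100
    = 1744.40 / 1780 * 100
    = 98%


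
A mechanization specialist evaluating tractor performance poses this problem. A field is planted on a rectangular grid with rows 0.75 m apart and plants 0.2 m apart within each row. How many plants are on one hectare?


D = 10000 / (row_sp * plant_sp)
  = 10000 / (0.75 * 0.2)
  = 10000 / 0.1500
  = 66666.67 plants/ha


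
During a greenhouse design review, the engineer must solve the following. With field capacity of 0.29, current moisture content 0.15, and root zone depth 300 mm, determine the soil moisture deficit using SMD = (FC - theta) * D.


SMD = (FC - theta) * D
    = (0.29 - 0.15) * 300
    = 0.140 * 300
    = 42 mm


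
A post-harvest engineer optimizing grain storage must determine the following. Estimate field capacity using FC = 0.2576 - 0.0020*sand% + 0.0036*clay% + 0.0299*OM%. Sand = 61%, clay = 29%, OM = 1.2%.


FC = 0.2576 - 0.0020*61 + 0.0036*29 + 0.0299*1.2
   = 0.2576 - 0.1220 + 0.1044 + 0.0359
   = 0.2759


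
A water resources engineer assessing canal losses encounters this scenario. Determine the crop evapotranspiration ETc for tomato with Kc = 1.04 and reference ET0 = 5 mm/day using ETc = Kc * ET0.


ETc = Kc * ET0
    = 1.04 * 5
    = 5.20 mm/day


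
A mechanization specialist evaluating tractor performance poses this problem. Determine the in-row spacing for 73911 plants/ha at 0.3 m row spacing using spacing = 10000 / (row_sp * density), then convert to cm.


spacing = 10000 / (row_sp * density)
        = 10000 / (0.3 * 73911)
        = 10000 / 22173.30
        = 0.45099 m = 45.10 cm


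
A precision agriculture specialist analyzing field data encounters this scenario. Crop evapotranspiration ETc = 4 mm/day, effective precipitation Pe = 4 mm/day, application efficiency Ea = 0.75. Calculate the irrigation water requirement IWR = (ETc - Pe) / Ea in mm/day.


IWR = (ETc - Pe) / Ea
    = (4 - 4) / 0.75
    = 0 / 0.75
    = 0 mm/day


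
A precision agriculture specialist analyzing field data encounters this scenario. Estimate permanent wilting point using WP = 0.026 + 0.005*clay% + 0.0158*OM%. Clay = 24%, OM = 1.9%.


WP = 0.026 + 0.005*24 + 0.0158*1.9
   = 0.026 + 0.1200 + 0.0300
   = 0.1760


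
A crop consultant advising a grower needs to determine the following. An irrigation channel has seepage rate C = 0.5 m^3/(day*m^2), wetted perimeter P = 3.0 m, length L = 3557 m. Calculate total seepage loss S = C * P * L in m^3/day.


S = C * P * L
  = 0.5 * 3.0 * 3557
  = 5335.50 m^3/day


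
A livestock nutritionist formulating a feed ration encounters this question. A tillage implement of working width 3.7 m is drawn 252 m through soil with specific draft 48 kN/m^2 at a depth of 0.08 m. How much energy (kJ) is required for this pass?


E = k * d * w * L
  = 48 * 0.08 * 3.7 * 252
  = 3580.42 kJ


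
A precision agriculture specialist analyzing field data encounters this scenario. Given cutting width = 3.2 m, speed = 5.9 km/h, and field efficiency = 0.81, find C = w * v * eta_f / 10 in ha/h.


C = w * v * eta_f / 10
  = 3.2 * 5.9 * 0.81 / 10
  = 15.29 / 10
  = 1.53 ha/h


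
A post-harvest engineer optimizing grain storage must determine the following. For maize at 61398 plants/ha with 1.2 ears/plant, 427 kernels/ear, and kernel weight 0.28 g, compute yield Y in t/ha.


Y = density * ears * kernels * kw
  = 61398 * 1.2 * 427 * 0.28 g/ha
  = 8808893.86 g/ha
  = 8808.89 kg/ha = 8.81 t/ha


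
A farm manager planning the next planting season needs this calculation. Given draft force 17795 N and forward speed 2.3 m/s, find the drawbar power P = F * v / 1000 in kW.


P = F * v / 1000
  = 17795 * 2.3 / 1000
  = 40928.50 / 1000
  = 40.93 kW


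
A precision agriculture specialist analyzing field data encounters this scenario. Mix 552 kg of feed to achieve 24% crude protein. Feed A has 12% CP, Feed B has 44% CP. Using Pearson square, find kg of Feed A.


parts_A = CP_b - target = 44 - 24 = 20
parts_B = target - CP_a = 24 - 12 = 12
total_parts = 20 + 12 = 32
Feed A = 552 * 20 / 32 = 345 kg
Feed B = 552 * 12 / 32 = 207 kg

345 kg


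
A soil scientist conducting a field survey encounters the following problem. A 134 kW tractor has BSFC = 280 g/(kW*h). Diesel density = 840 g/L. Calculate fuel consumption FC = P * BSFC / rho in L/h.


FC = P * BSFC / rho_fuel
   = 134 * 280 / 840
   = 37520 / 840
   = 44.67 L/h


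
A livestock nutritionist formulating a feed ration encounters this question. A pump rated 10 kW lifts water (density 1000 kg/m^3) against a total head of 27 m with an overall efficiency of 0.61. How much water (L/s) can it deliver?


Q = (P * 1000 * eta) / (rho * g * H)
  = (10 * 1000 * 0.61) / (1000 * 9.81 * 27)
  = 6100 / 264870
  = 0.02303 m^3/s = 23.03 L/s


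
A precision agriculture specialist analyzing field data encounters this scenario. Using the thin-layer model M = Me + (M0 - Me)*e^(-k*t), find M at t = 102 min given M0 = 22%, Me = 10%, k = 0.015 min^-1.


M = Me + (M0 - Me) * e^(-k*t)
  = 10 + (22 - 10) * e^(-0.015*102)
  = 10 + 12 * e^(-1.530)
  = 10 + 12 * 0.21654
  = 10 + 2.5984
  = 12.60%


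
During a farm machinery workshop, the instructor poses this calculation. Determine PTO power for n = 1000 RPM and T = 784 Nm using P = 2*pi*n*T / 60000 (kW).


P = 2*pi*n*T / 60000
  = 2*pi * 1000 * 784 / 60000
  = 4926017.28 / 60000
  = 82.10 kW


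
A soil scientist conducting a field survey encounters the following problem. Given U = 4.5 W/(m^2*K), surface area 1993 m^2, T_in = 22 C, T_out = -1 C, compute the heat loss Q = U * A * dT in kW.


dT = 22 - (-1) = 23 K
Q = U * A * dT
  = 4.5 * 1993 * 23
  = 206275.50 W = 206.28 kW


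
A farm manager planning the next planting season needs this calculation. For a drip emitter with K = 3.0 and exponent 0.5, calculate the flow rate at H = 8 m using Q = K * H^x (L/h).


Q = K * H^x
  = 3.0 * 8^0.5
  = 3.0 * 2.8284
  = 8.49 L/h


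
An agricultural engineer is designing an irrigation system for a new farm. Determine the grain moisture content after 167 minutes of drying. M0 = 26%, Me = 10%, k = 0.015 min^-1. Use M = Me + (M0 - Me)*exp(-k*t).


M = Me + (M0 - Me) * e^(-k*t)
  = 10 + (26 - 10) * e^(-0.015*167)
  = 10 + 16 * e^(-2.505)
  = 10 + 16 * 0.08168
  = 10 + 1.3068
  = 11.31%


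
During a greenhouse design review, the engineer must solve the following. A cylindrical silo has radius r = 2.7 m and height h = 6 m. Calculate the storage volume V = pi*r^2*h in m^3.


V = pi * r^2 * h
  = pi * 2.7^2 * 6
  = pi * 7.29 * 6
  = 137.41 m^3


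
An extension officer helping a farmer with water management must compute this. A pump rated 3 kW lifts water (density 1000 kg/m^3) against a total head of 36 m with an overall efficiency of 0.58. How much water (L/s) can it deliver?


Q = (P * 1000 * eta) / (rho * g * H)
  = (3 * 1000 * 0.58) / (1000 * 9.81 * 36)
  = 1740 / 353160
  = 0.00493 m^3/s = 4.93 L/s


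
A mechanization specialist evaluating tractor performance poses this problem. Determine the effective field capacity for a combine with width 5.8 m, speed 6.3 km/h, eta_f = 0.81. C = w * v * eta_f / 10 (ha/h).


C = w * v * eta_f / 10
  = 5.8 * 6.3 * 0.81 / 10
  = 29.60 / 10
  = 2.96 ha/h


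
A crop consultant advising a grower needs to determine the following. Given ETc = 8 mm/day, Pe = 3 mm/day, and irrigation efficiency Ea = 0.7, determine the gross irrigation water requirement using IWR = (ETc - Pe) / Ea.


IWR = (ETc - Pe) / Ea
    = (8 - 3) / 0.7
    = 5 / 0.7
    = 7.14 mm/day


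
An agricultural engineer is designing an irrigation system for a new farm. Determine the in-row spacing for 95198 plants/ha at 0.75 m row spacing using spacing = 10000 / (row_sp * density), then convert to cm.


spacing = 10000 / (row_sp * density)
        = 10000 / (0.75 * 95198)
        = 10000 / 71398.50
        = 0.14006 m = 14.01 cm


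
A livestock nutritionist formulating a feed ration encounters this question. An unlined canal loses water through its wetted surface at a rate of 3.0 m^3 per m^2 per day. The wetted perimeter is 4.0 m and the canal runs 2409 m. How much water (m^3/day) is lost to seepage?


S = C * P * L
  = 3.0 * 4.0 * 2409
  = 28908 m^3/day


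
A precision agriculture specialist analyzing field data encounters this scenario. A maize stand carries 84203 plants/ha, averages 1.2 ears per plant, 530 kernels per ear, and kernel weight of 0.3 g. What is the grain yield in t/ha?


Y = density * ears * kernels * kw
  = 84203 * 1.2 * 530 * 0.3 g/ha
  = 16065932.40 g/ha
  = 16065.93 kg/ha = 16.07 t/ha


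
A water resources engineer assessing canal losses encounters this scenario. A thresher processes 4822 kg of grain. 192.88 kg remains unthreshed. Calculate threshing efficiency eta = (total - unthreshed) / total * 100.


eta = (total - unthreshed) / total * 100
    = (4822 - 192.88) / 4822 * 100
    = 4629.12 / 4822 * 100
    = 96%


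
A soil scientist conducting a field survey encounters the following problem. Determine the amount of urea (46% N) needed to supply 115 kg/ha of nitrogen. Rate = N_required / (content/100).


Rate = N_required / (N_content / 100)
     = 115 / (46 / 100)
     = 115 / 0.46
     = 250 kg/ha


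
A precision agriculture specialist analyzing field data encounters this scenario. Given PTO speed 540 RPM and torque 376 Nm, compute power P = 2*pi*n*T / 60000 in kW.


P = 2*pi*n*T / 60000
  = 2*pi * 540 * 376 / 60000
  = 1275737.94 / 60000
  = 21.26 kW


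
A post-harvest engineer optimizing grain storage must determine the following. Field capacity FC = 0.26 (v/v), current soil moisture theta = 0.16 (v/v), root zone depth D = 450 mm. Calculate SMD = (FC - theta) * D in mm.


SMD = (FC - theta) * D
    = (0.26 - 0.16) * 450
    = 0.100 * 450
    = 45 mm


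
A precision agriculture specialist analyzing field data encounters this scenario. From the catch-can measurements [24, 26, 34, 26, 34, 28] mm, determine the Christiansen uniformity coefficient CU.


xbar = 172 / 6 = 28.667
sum|xi - xbar| = 21.333
CU = 100 * (1 - 21.333 / (6 * 28.667))
   = 100 * (1 - 0.1240)
   = 87.60%


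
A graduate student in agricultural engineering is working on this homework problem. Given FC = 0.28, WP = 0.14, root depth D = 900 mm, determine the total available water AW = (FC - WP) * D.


AW = (FC - WP) * D
   = (0.28 - 0.14) * 900
   = 0.14 * 900
   = 126 mm


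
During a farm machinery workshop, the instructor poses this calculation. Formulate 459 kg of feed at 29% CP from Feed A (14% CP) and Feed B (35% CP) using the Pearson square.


parts_A = CP_b - target = 35 - 29 = 6
parts_B = target - CP_a = 29 - 14 = 15
total_parts = 6 + 15 = 21
Feed A = 459 * 6 / 21 = 131.14 kg
Feed B = 459 * 15 / 21 = 327.86 kg

131.14 kg


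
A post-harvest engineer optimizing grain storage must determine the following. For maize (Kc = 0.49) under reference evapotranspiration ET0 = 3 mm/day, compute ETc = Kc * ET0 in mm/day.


ETc = Kc * ET0
    = 0.49 * 3
    = 1.47 mm/day


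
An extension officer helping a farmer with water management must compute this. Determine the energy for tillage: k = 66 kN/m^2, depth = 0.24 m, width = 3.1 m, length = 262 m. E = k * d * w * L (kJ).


E = k * d * w * L
  = 66 * 0.24 * 3.1 * 262
  = 12865.25 kJ


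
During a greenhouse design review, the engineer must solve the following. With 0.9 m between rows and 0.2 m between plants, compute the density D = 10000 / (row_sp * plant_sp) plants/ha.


D = 10000 / (row_sp * plant_sp)
  = 10000 / (0.9 * 0.2)
  = 10000 / 0.1800
  = 55555.56 plants/ha


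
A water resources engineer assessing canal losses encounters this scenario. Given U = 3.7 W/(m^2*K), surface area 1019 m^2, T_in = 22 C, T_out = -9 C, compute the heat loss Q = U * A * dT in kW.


dT = 22 - (-9) = 31 K
Q = U * A * dT
  = 3.7 * 1019 * 31
  = 116879.30 W = 116.88 kW


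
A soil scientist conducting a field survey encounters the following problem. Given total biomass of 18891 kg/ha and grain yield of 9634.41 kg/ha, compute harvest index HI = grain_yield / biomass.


HI = grain_yield / biomass
   = 9634.41 / 18891
   = 0.51


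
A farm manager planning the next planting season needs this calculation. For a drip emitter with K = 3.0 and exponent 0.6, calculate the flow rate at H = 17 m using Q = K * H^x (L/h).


Q = K * H^x
  = 3.0 * 17^0.6
  = 3.0 * 5.4736
  = 16.42 L/h


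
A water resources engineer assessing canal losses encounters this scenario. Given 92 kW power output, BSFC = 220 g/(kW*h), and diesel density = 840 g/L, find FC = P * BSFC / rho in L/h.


FC = P * BSFC / rho_fuel
   = 92 * 220 / 840
   = 20240 / 840
   = 24.10 L/h


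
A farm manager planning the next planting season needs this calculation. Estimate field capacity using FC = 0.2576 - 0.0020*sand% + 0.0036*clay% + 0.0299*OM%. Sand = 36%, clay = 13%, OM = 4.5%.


FC = 0.2576 - 0.0020*36 + 0.0036*13 + 0.0299*4.5
   = 0.2576 - 0.0720 + 0.0468 + 0.1346
   = 0.3670


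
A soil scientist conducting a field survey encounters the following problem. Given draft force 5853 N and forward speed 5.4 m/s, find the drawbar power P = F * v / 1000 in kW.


P = F * v / 1000
  = 5853 * 5.4 / 1000
  = 31606.20 / 1000
  = 31.61 kW


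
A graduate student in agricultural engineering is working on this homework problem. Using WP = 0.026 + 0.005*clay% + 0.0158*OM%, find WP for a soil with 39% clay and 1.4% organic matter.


WP = 0.026 + 0.005*39 + 0.0158*1.4
   = 0.026 + 0.1950 + 0.0221
   = 0.2431


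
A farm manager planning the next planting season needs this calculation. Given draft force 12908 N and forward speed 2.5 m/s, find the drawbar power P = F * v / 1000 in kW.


P = F * v / 1000
  = 12908 * 2.5 / 1000
  = 32270 / 1000
  = 32.27 kW


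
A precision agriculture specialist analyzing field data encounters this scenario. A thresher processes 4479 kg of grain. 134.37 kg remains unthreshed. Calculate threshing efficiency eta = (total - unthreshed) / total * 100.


eta = (total - unthreshed) / total * 100
    = (4479 - 134.37) / 4479 * 100
    = 4344.63 / 4479 * 100
    = 97%


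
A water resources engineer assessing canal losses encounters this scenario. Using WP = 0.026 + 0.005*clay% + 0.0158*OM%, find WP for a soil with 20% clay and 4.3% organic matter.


WP = 0.026 + 0.005*20 + 0.0158*4.3
   = 0.026 + 0.1000 + 0.0679
   = 0.1939


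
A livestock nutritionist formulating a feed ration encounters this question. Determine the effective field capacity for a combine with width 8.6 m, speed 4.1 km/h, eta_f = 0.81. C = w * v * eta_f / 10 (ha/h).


C = w * v * eta_f / 10
  = 8.6 * 4.1 * 0.81 / 10
  = 28.56 / 10
  = 2.86 ha/h
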